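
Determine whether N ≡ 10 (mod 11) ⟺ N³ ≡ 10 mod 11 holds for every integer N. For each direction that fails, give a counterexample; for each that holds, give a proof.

[⇒] Suppose N ≡ 10 (mod 11). Write N = 11j + 10. Then (11j + 10)³ = 1331j³ + 3630j² + 3300j + 1000 = 11(121j³ + 330j² + 300j + 90) + 10, so N³ ≡ 10 (mod 11).

[⇐] For the converse, argue contrapositively. If N ≢ 10 (mod 11), then N is congruent to one of 0, 1, 2, 3, 4, 5, 6, 7, 8, 9 modulo 11, and these give N³ ≡ 0, 1, 8, 5, 9, 4, 7, 2, 6, 3 respectively — never 10.

Both implications hold.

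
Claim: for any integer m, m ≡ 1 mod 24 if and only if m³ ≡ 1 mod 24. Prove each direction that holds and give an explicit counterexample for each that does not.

Equivalent; both directions hold.

Forward direction. Suppose m ≡ 1 mod 24. Write m = 24j + 1. Then (24j + 1)³ = 13824j³ + 1728j² + 72j + 1 = 24(576j³ + 72j² + 3j) + 1, so m³ ≡ 1 (mod 24).

Converse. Suppose m³ ≡ 1 (mod 24). The only residue r in {0, …, 23} with r³ ≡ 1 (mod 24) is r = 1, so m ≡ 1 (mod 24).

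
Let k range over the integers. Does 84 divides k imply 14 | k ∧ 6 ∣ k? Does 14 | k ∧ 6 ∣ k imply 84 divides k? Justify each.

The forward direction holds; the converse fails.

Forward direction. If 84 ∣ k, write k = 84q. Since 84 = 6·14, k = 14·(6q), so 14 ∣ k; and since 84 = 14·6, k = 6·(14q), so 6 ∣ k.

Converse. This fails: take k = 42. Both 14 ∣ 42 and 6 ∣ 42, yet 42 is not a multiple of 84 (since 42 = 0·84 + 42), so 84 ∤ 42.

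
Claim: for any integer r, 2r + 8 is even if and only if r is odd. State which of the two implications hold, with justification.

Only the reverse direction holds.

(→) This fails: take r = 6. Then 2r + 8 = 20, which is even, yet r = 6 is even, not odd.

(←) Suppose r is odd. Since 2 is even, 2r is even for every r, so 2r + 8 has the same parity as 8, which is even. Hence 2r + 8 is even.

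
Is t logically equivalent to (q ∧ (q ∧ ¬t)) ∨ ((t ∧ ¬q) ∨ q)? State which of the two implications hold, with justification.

[⇒] Assume the antecedent. If t is true, the consequent reduces to true regardless of the other variables. If t is false, the antecedent cannot hold. Either way the consequent holds.

[⇐] This fails. Under t = F, q = T, the left side is false but the right side is true.

(⇒) holds; (⇐) fails.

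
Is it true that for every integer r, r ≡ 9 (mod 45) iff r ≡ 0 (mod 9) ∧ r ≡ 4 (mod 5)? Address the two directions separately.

Both directions hold; the statement is true.

Forward direction. Suppose r ≡ 9 (mod 45); write r = 45j + 9. Since 9 ∣ 45, reducing mod 9 gives r ≡ 9 ≡ 0 (mod 9); since 5 ∣ 45, reducing mod 5 gives r ≡ 9 ≡ 4 (mod 5).

Converse. If r ≡ 0 (mod 9) and r ≡ 4 (mod 5), then by the Chinese remainder theorem r ≡ 9 (mod 45). This is exactly r ≡ 9 (mod 45).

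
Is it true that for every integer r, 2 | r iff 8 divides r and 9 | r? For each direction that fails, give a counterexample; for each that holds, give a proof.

[⇒] This fails: take r = 2. Certainly 2 ∣ 2, but 8 ∤ 2.

[⇐] Suppose 8 ∣ r and 9 ∣ r. Any common multiple of 8 and 9 is a multiple of their lcm; here gcd(8, 9) = 1, so lcm(8, 9) = 8·9 = 72, so 72 ∣ r. Since 2 ∣ 72, it follows that 2 ∣ r.

Not equivalent: only (⇐) holds.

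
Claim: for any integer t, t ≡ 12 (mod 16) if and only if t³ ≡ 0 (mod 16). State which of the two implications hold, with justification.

(⟸) This fails: take t = 0. Then 0³ = 0 ≡ 0 (mod 16), yet 0 ≡ 0 (mod 16), not 12.

(⟹) Suppose t ≡ 12 (mod 16). Write t = 16j + 12. Then (16j + 12)³ = 4096j³ + 9216j² + 6912j + 1728 = 16(256j³ + 576j² + 432j + 108) + 0, so t³ ≡ 0 (mod 16).

Only the forward implication holds.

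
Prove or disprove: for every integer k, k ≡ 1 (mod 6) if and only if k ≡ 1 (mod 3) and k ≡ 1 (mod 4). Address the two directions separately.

Forward direction. This fails: k = 7 gives 7 ≡ 1 (mod 6) but 7 ≡ 3 (mod 4), so the conjunction on the right does not hold.

Converse. If k ≡ 1 (mod 3) and k ≡ 1 (mod 4), then by the Chinese remainder theorem k ≡ 1 (mod 12). Since 1 ≡ 1 (mod 6) and 6 ∣ 12, we get k ≡ 1 (mod 6).

Not equivalent: only (⇐) holds.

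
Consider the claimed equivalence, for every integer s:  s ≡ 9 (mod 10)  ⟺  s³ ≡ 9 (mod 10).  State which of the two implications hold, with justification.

Both implications hold.

(⟸) Suppose s³ ≡ 9 (mod 10). The only residue r in {0, …, 9} with r³ ≡ 9 (mod 10) is r = 9, so s ≡ 9 (mod 10).

(⟹) Suppose s ≡ 9 (mod 10). Write s = 10j + 9. Then (10j + 9)³ = 1000j³ + 2700j² + 2430j + 729 = 10(100j³ + 270j² + 243j + 72) + 9, so s³ ≡ 9 (mod 10).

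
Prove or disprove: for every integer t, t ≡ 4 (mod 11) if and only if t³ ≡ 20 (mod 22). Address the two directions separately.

Forward direction. This fails: take t = 15. Then 15 ≡ 4 (mod 11), but 15³ = 3375 ≡ 9 (mod 22), not 20.

Converse. The residues r modulo 22 with r³ ≡ 20 (mod 22) are exactly {4}, and each is ≡ 4 (mod 11).

Only the reverse direction holds.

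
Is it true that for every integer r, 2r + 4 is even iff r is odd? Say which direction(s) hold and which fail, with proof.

Forward direction. This fails: take r = 2. Then 2r + 4 = 8, which is even, yet r = 2 is even, not odd.

Converse. Suppose r is odd. Since 2 is even, 2r is even for every r, so 2r + 4 has the same parity as 4, which is even. Hence 2r + 4 is even.

Not equivalent: only (⇐) holds.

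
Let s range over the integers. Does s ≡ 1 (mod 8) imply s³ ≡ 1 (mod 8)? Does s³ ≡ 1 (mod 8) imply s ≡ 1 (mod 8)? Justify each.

(⟹) Suppose s ≡ 1 (mod 8). Write s = 8j + 1. Then (8j + 1)³ = 512j³ + 192j² + 24j + 1 = 8(64j³ + 24j² + 3j) + 1, so s³ ≡ 1 (mod 8).

(⟸) Conversely, suppose s³ ≡ 1 (mod 8). The only residue r in {0, …, 7} with r³ ≡ 1 (mod 8) is r = 1, so s ≡ 1 (mod 8).

Equivalent; both directions hold.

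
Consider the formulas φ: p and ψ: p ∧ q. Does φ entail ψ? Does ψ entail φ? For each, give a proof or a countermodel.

(⇐) Assume the antecedent. If q is true, the antecedent forces (q = T, p = T), and p holds there. If q is false, the antecedent cannot hold. Either way p holds.

(⇒) This fails. Under q = F, p = T, the left side is true but the right side is false.

Only the converse holds.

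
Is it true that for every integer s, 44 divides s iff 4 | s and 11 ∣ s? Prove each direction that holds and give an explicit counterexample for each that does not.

[⇒] If 44 ∣ s, write s = 44q. Since 44 = 11·4, s = 4·(11q), so 4 ∣ s; and since 44 = 4·11, s = 11·(4q), so 11 ∣ s.

[⇐] Suppose 4 ∣ s and 11 ∣ s. Any common multiple of 4 and 11 is a multiple of their lcm; here gcd(4, 11) = 1, so lcm(4, 11) = 4·11 = 44, so 44 ∣ s.

Both directions hold.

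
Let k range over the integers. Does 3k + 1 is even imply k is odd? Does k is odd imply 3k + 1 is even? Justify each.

The biconditional holds.

Converse. Suppose k is odd; write k = 2j + 1. Then 3k + 1 = 3·(2j + 1) + 1 = 2·3j + 4, which is even.

Forward direction. Suppose 3k + 1 is even. Since 3 is odd, 3k and k have the same parity, so 3k + 1 ≡ k + 1 (mod 2). As 1 is odd, 3k + 1 is even exactly when k is odd. Thus k is odd.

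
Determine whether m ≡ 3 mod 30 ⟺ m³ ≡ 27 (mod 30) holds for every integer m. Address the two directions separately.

Both directions hold; the statement is true.

(⇒) Suppose m ≡ 3 mod 30. Write m = 30j + 3. Then (30j + 3)³ = 27000j³ + 8100j² + 810j + 27 = 30(900j³ + 270j² + 27j) + 27, so m³ ≡ 27 (mod 30).

(⇐) Conversely, suppose m³ ≡ 27 (mod 30). The only residue r in {0, …, 29} with r³ ≡ 27 (mod 30) is r = 3, so m ≡ 3 (mod 30).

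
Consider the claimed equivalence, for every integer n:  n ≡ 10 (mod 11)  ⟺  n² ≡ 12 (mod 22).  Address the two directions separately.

Both directions fail.

Forward direction. This fails: take n = 21. Then 21 ≡ 10 (mod 11), but 21² = 441 ≡ 1 (mod 22), not 12.

Converse. This fails: take n = 12. Then 12² = 144 ≡ 12 (mod 22), yet 12 ≡ 1 (mod 11), not 10.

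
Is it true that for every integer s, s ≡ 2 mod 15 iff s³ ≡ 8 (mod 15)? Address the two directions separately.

(⟹) Suppose s ≡ 2 mod 15. Write s = 15j + 2. Then (15j + 2)³ = 3375j³ + 1350j² + 180j + 8 = 15(225j³ + 90j² + 12j) + 8, so s³ ≡ 8 (mod 15).

(⟸) Conversely, suppose s³ ≡ 8 (mod 15). The only residue r in {0, …, 14} with r³ ≡ 8 (mod 15) is r = 2, so s ≡ 2 (mod 15).

Both directions hold; the statement is true.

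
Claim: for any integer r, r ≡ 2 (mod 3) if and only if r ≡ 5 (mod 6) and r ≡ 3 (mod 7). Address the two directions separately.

(⇐) If r ≡ 5 (mod 6) and r ≡ 3 (mod 7), then by the Chinese remainder theorem r ≡ 17 (mod 42). Since 17 ≡ 2 (mod 3) and 3 ∣ 42, we get r ≡ 2 (mod 3).

(⇒) This fails: r = 32 gives 32 ≡ 2 (mod 3) but 32 ≡ 2 (mod 6), so the conjunction on the right does not hold.

Only the converse holds.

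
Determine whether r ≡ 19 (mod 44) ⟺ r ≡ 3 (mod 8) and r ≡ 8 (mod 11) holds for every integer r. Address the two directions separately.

Not equivalent: only (⇐) holds.

Converse. If r ≡ 3 (mod 8) and r ≡ 8 (mod 11), then by the Chinese remainder theorem r ≡ 19 (mod 88). Since 19 ≡ 19 (mod 44) and 44 ∣ 88, we get r ≡ 19 (mod 44).

Forward direction. This fails: r = 63 gives 63 ≡ 19 (mod 44) but 63 ≡ 7 (mod 8), so the conjunction on the right does not hold.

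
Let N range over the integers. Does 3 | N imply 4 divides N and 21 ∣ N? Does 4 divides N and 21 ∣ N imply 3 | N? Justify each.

Not equivalent: only (⇐) holds.

[⇒] This fails: take N = 3. Certainly 3 ∣ 3, but 4 ∤ 3.

[⇐] Suppose 4 ∣ N and 21 ∣ N. Any common multiple of 4 and 21 is a multiple of their lcm; here gcd(4, 21) = 1, so lcm(4, 21) = 4·21 = 84, so 84 ∣ N. Since 3 ∣ 84, it follows that 3 ∣ N.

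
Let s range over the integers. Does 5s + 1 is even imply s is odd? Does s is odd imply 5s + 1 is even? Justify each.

Both directions hold; the statement is true.

(←) Suppose s is odd; write s = 2j + 1. Then 5s + 1 = 5·(2j + 1) + 1 = 2·5j + 6, which is even.

(→) Suppose 5s + 1 is even. Since 5 is odd, 5s and s have the same parity, so 5s + 1 ≡ s + 1 (mod 2). As 1 is odd, 5s + 1 is even exactly when s is odd. Thus s is odd.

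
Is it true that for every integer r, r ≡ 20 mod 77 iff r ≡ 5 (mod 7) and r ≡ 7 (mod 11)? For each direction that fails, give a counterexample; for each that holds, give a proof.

(⟹) This fails: r = 20 gives 20 ≡ 20 (mod 77) but 20 ≡ 6 (mod 7), so the conjunction on the right does not hold.

(⟸) This fails: r = 40 satisfies both congruences on the right (40 ≡ 5 mod 7 and 40 ≡ 7 mod 11) yet 40 ≡ 40 (mod 77), not 20.

(⇒) fails and (⇐) fails.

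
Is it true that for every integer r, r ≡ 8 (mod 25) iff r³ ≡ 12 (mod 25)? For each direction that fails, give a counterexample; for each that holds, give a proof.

[⇒] Suppose r ≡ 8 (mod 25). Write r = 25j + 8. Then (25j + 8)³ = 15625j³ + 15000j² + 4800j + 512 = 25(625j³ + 600j² + 192j + 20) + 12, so r³ ≡ 12 (mod 25).

[⇐] Conversely, suppose r³ ≡ 12 (mod 25). The only residue r in {0, …, 24} with r³ ≡ 12 (mod 25) is r = 8, so r ≡ 8 (mod 25).

Both implications hold.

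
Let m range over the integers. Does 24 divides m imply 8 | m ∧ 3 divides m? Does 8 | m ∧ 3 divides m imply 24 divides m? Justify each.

Both implications hold.

(←) Suppose 8 ∣ m and 3 ∣ m. Any common multiple of 8 and 3 is a multiple of their lcm; here gcd(8, 3) = 1, so lcm(8, 3) = 8·3 = 24, so 24 ∣ m.

(→) If 24 ∣ m, write m = 24q. Since 24 = 3·8, m = 8·(3q), so 8 ∣ m; and since 24 = 8·3, m = 3·(8q), so 3 ∣ m.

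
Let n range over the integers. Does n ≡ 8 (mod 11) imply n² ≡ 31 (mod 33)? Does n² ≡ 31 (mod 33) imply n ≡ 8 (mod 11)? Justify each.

[⇒] This fails: take n = 30. Then 30 ≡ 8 (mod 11), but 30² = 900 ≡ 9 (mod 33), not 31.

[⇐] This fails: take n = 14. Then 14² = 196 ≡ 31 (mod 33), yet 14 ≡ 3 (mod 11), not 8.

Neither implication holds.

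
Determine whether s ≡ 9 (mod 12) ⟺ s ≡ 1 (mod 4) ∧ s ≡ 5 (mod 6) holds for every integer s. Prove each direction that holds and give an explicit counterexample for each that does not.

(⇒) fails and (⇐) fails.

(⇒) This fails: s = 9 gives 9 ≡ 9 (mod 12) but 9 ≡ 3 (mod 6), so the conjunction on the right does not hold.

(⇐) This fails: s = 5 satisfies both congruences on the right (5 ≡ 1 mod 4 and 5 ≡ 5 mod 6) yet 5 ≡ 5 (mod 12), not 9.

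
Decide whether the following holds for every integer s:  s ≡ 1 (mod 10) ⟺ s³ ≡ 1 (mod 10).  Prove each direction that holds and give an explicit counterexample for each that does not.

Both directions hold.

(⟹) Suppose s ≡ 1 (mod 10). Write s = 10j + 1. Then (10j + 1)³ = 1000j³ + 300j² + 30j + 1 = 10(100j³ + 30j² + 3j) + 1, so s³ ≡ 1 (mod 10).

(⟸) Conversely, suppose s³ ≡ 1 (mod 10). The only residue r in {0, …, 9} with r³ ≡ 1 (mod 10) is r = 1, so s ≡ 1 (mod 10).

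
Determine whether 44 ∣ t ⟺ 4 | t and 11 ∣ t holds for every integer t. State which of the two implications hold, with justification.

The biconditional holds.

(→) If 44 ∣ t, write t = 44q. Since 44 = 11·4, t = 4·(11q), so 4 ∣ t; and since 44 = 4·11, t = 11·(4q), so 11 ∣ t.

(←) Suppose 4 ∣ t and 11 ∣ t. Any common multiple of 4 and 11 is a multiple of their lcm; here gcd(4, 11) = 1, so lcm(4, 11) = 4·11 = 44, so 44 ∣ t.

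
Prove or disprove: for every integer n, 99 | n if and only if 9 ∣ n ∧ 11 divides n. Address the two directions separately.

Both directions hold; the statement is true.

(⇒) If 99 ∣ n, write n = 99q. Since 99 = 11·9, n = 9·(11q), so 9 ∣ n; and since 99 = 9·11, n = 11·(9q), so 11 ∣ n.

(⇐) Suppose 9 ∣ n and 11 ∣ n. Any common multiple of 9 and 11 is a multiple of their lcm; here gcd(9, 11) = 1, so lcm(9, 11) = 9·11 = 99, so 99 ∣ n.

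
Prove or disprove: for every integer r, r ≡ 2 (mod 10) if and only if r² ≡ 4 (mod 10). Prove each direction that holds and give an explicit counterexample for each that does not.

The forward direction holds; the converse fails.

(⟹) Suppose r ≡ 2 (mod 10). Write r = 10j + 2. Then (10j + 2)² = 100j² + 40j + 4 = 10(10j² + 4j) + 4, so r² ≡ 4 (mod 10).

(⟸) This fails: take r = 8. Then 8² = 64 ≡ 4 (mod 10), yet 8 ≡ 8 (mod 10), not 2.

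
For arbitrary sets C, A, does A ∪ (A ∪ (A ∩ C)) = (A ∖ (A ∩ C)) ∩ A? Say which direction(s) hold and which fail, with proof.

Only the reverse inclusion holds.

Forward inclusion. This inclusion fails. Take C = {1}, A = {1}; then 1 ∈ A ∪ (A ∪ (A ∩ C)) but 1 ∉ (A ∖ (A ∩ C)) ∩ A.

Reverse inclusion. Let x ∈ (A ∖ (A ∩ C)) ∩ A. Then x ∈ A and x ∉ C, from which x ∈ A ∪ (A ∪ (A ∩ C)).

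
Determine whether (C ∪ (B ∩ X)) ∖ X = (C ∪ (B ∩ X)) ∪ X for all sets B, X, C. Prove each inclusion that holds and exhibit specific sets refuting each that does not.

Only the forward inclusion holds.

(⊆) Let x ∈ (C ∪ (B ∩ X)) ∖ X. Then either x ∈ C and x ∉ B, X; or x ∈ B ∩ C and x ∉ X. In each case x ∈ (C ∪ (B ∩ X)) ∪ X, so (C ∪ (B ∩ X)) ∖ X ⊆ (C ∪ (B ∩ X)) ∪ X.

(⊇) This inclusion fails. Take B = ∅, X = {1}, C = ∅; then 1 ∈ (C ∪ (B ∩ X)) ∪ X but 1 ∉ (C ∪ (B ∩ X)) ∖ X.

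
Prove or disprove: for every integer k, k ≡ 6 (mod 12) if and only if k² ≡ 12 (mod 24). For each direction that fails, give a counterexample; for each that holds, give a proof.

(⇒) Suppose k ≡ 6 (mod 12). Working modulo 24, k ∈ {6, 18}; for each such r, r² ≡ 12 (mod 24).

(⇐) Conversely, the residues r modulo 24 with r² ≡ 12 (mod 24) are exactly {6, 18}, and each is ≡ 6 (mod 12).

Both directions hold.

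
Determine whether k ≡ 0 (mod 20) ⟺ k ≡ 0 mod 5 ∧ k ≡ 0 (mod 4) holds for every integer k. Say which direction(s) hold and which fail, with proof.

Both implications hold.

(⟹) Suppose k ≡ 0 (mod 20); write k = 20j + 0. Since 5 ∣ 20, reducing mod 5 gives k ≡ 0 (mod 5); since 4 ∣ 20, reducing mod 4 gives k ≡ 0 (mod 4).

(⟸) Conversely, if k ≡ 0 (mod 5) and k ≡ 0 (mod 4), then by the Chinese remainder theorem k ≡ 0 (mod 20). This is exactly k ≡ 0 (mod 20).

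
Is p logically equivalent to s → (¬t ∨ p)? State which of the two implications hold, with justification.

Not equivalent: only (⇒) holds.

Converse. This fails. Under s = F, t = F, p = F, the left side is false but the right side is true.

Forward direction. Assume the antecedent. If s is true, the antecedent forces (s = T, t = F, p = T) or (s = T, t = T, p = T), and s → (¬t ∨ p) holds there. If s is false, s → (¬t ∨ p) reduces to true regardless of the other variables. Either way s → (¬t ∨ p) holds.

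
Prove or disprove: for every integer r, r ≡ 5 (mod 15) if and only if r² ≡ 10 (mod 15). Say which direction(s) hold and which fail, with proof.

(⟹) Suppose r ≡ 5 (mod 15). Write r = 15j + 5. Then (15j + 5)² = 225j² + 150j + 25 = 15(15j² + 10j + 1) + 10, so r² ≡ 10 (mod 15).

(⟸) This fails: take r = 10. Then 10² = 100 ≡ 10 (mod 15), yet 10 ≡ 10 (mod 15), not 5.

Only the forward direction holds.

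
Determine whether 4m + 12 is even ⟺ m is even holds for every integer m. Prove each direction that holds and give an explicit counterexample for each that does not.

(⟸) Suppose m is even. Since 4 is even, 4m is even for every m, so 4m + 12 has the same parity as 12, which is even. Hence 4m + 12 is even.

(⟹) This fails: take m = 7. Then 4m + 12 = 40, which is even, yet m = 7 is odd, not even.

The forward direction fails; the converse holds.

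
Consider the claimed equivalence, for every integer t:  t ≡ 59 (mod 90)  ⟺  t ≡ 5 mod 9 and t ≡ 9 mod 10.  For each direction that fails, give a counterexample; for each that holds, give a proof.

The biconditional holds.

(⇒) Suppose t ≡ 59 (mod 90); write t = 90j + 59. Since 9 ∣ 90, reducing mod 9 gives t ≡ 59 ≡ 5 (mod 9); since 10 ∣ 90, reducing mod 10 gives t ≡ 59 ≡ 9 (mod 10).

(⇐) Conversely, if t ≡ 5 (mod 9) and t ≡ 9 (mod 10), then by the Chinese remainder theorem t ≡ 59 (mod 90). This is exactly t ≡ 59 (mod 90).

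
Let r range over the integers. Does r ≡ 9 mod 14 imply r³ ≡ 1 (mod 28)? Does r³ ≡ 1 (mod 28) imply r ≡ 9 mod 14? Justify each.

Forward direction. This fails: take r = 23. Then 23 ≡ 9 (mod 14), but 23³ = 12167 ≡ 15 (mod 28), not 1.

Converse. This fails: take r = 1. Then 1³ = 1 ≡ 1 (mod 28), yet 1 ≡ 1 (mod 14), not 9.

Both directions fail.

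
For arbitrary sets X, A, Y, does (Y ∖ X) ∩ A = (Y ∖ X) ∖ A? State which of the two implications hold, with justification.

Forward inclusion. This inclusion fails. Take X = ∅, A = {1}, Y = {1}; then 1 ∈ (Y ∖ X) ∩ A but 1 ∉ (Y ∖ X) ∖ A.

Reverse inclusion. This inclusion fails. Take X = ∅, A = ∅, Y = {1}; then 1 ∈ (Y ∖ X) ∖ A but 1 ∉ (Y ∖ X) ∩ A.

Both inclusions fail.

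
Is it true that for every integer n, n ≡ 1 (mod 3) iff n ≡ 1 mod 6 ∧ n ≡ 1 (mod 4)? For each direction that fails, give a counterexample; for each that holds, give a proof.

(⟹) This fails: n = 10 gives 10 ≡ 1 (mod 3) but 10 ≡ 4 (mod 6), so the conjunction on the right does not hold.

(⟸) Conversely, if n ≡ 1 (mod 6) and n ≡ 1 (mod 4), then by the Chinese remainder theorem n ≡ 1 (mod 12). Since 1 ≡ 1 (mod 3) and 3 ∣ 12, we get n ≡ 1 (mod 3).

Only the reverse direction holds.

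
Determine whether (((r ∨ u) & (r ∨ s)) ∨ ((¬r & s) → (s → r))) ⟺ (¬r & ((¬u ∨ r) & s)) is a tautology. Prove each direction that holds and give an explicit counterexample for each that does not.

Both directions fail.

(→) This fails. Under u = F, s = F, r = F, the left side is true but the right side is false.

(←) This fails. Under u = F, s = T, r = F, the left side is false but the right side is true.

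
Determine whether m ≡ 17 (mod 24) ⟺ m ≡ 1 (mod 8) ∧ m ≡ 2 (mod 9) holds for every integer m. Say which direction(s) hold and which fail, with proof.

Only the reverse direction holds.

[⇐] If m ≡ 1 (mod 8) and m ≡ 2 (mod 9), then by the Chinese remainder theorem m ≡ 65 (mod 72). Since 65 ≡ 17 (mod 24) and 24 ∣ 72, we get m ≡ 17 (mod 24).

[⇒] This fails: m = 17 gives 17 ≡ 17 (mod 24) but 17 ≡ 8 (mod 9), so the conjunction on the right does not hold.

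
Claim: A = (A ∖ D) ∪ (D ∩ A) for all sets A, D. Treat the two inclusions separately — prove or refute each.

(⟸) Let x ∈ (A ∖ D) ∪ (D ∩ A). Then either x ∈ A and x ∉ D; or x ∈ A ∩ D. In each case x ∈ A, so (A ∖ D) ∪ (D ∩ A) ⊆ A.

(⟹) Let x ∈ A. Then either x ∈ A and x ∉ D; or x ∈ A ∩ D. In each case x ∈ (A ∖ D) ∪ (D ∩ A), so A ⊆ (A ∖ D) ∪ (D ∩ A).

The two sets are equal.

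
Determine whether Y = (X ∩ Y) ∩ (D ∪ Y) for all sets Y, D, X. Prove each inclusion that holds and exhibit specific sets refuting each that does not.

Only the reverse inclusion holds.

Forward inclusion. This inclusion fails. Take Y = {1}, D = ∅, X = ∅; then 1 ∈ Y but 1 ∉ (X ∩ Y) ∩ (D ∪ Y).

Reverse inclusion. Let x ∈ (X ∩ Y) ∩ (D ∪ Y). Then either x ∈ Y ∩ X and x ∉ D; or x ∈ Y ∩ D ∩ X. In each case x ∈ Y, so (X ∩ Y) ∩ (D ∪ Y) ⊆ Y.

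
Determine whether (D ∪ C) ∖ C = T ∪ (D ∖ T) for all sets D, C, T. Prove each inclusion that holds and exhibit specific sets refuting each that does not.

The sets are not equal: only the forward inclusion holds.

Reverse inclusion. This inclusion fails. Take D = {1}, C = {1}, T = ∅; then 1 ∈ T ∪ (D ∖ T) but 1 ∉ (D ∪ C) ∖ C.

Forward inclusion. Let x ∈ (D ∪ C) ∖ C. Then either x ∈ D and x ∉ C, T; or x ∈ D ∩ T and x ∉ C. In each case x ∈ T ∪ (D ∖ T), so (D ∪ C) ∖ C ⊆ T ∪ (D ∖ T).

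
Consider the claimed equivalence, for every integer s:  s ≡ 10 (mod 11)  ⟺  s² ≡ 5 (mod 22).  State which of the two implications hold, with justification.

[⇒] This fails: take s = 10. Then 10 ≡ 10 (mod 11), but 10² = 100 ≡ 12 (mod 22), not 5.

[⇐] This fails: take s = 7. Then 7² = 49 ≡ 5 (mod 22), yet 7 ≡ 7 (mod 11), not 10.

Both directions fail.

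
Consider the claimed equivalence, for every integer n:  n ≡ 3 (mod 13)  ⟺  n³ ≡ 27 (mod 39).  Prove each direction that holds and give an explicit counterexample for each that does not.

[⇒] This fails: take n = 16. Then 16 ≡ 3 (mod 13), but 16³ = 4096 ≡ 1 (mod 39), not 27.

[⇐] This fails: take n = 9. Then 9³ = 729 ≡ 27 (mod 39), yet 9 ≡ 9 (mod 13), not 3.

Neither implication holds.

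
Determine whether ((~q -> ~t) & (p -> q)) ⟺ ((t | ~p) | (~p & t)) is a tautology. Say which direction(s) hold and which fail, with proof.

Both directions fail.

Forward direction. This fails. Under q = T, t = F, p = T, the left side is true but the right side is false.

Converse. This fails. Under q = F, t = T, p = F, the left side is false but the right side is true.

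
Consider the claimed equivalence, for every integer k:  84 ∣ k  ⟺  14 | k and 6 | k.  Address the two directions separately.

Forward direction. If 84 ∣ k, write k = 84q. Since 84 = 6·14, k = 14·(6q), so 14 ∣ k; and since 84 = 14·6, k = 6·(14q), so 6 ∣ k.

Converse. This fails: take k = 42. Both 14 ∣ 42 and 6 ∣ 42, yet 42 is not a multiple of 84 (since 42 = 0·84 + 42), so 84 ∤ 42.

Not equivalent: only (⇒) holds.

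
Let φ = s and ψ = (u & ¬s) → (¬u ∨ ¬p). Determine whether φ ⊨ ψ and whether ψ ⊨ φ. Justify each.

[⇒] Assume the antecedent. If p is true, the antecedent forces (p = T, s = T, u = F) or (p = T, s = T, u = T), and (u & ¬s) → (¬u ∨ ¬p) holds there. If p is false, (u & ¬s) → (¬u ∨ ¬p) reduces to true regardless of the other variables. Either way (u & ¬s) → (¬u ∨ ¬p) holds.

[⇐] This fails. Under p = F, s = F, u = F, the left side is false but the right side is true.

Only the forward implication holds.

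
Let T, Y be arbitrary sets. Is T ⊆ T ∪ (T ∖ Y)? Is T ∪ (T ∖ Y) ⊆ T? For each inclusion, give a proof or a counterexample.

(⊆) Let x ∈ T. Then either x ∈ T and x ∉ Y; or x ∈ T ∩ Y. In each case x ∈ T ∪ (T ∖ Y), so T ⊆ T ∪ (T ∖ Y).

(⊇) Let x ∈ T ∪ (T ∖ Y). Then either x ∈ T and x ∉ Y; or x ∈ T ∩ Y. In each case x ∈ T, so T ∪ (T ∖ Y) ⊆ T.

Both inclusions hold; the sets are equal.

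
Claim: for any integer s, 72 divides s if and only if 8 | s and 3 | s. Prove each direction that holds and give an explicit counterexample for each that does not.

Forward direction. If 72 ∣ s, write s = 72q. Since 72 = 9·8, s = 8·(9q), so 8 ∣ s; and since 72 = 24·3, s = 3·(24q), so 3 ∣ s.

Converse. This fails: take s = 24. Both 8 ∣ 24 and 3 ∣ 24, yet 24 is not a multiple of 72 (since 24 = 0·72 + 24), so 72 ∤ 24.

Only the forward implication holds.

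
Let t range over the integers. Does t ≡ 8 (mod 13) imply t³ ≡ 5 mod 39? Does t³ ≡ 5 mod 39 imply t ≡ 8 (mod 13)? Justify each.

Forward direction. This fails: take t = 21. Then 21 ≡ 8 (mod 13), but 21³ = 9261 ≡ 18 (mod 39), not 5.

Converse. This fails: take t = 11. Then 11³ = 1331 ≡ 5 (mod 39), yet 11 ≡ 11 (mod 13), not 8.

Neither direction holds.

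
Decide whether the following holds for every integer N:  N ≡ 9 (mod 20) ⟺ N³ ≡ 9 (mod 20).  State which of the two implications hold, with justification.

[⇒] Suppose N ≡ 9 (mod 20). Write N = 20j + 9. Then (20j + 9)³ = 8000j³ + 10800j² + 4860j + 729 = 20(400j³ + 540j² + 243j + 36) + 9, so N³ ≡ 9 (mod 20).

[⇐] Conversely, suppose N³ ≡ 9 (mod 20). The only residue r in {0, …, 19} with r³ ≡ 9 (mod 20) is r = 9, so N ≡ 9 (mod 20).

Both directions hold; the statement is true.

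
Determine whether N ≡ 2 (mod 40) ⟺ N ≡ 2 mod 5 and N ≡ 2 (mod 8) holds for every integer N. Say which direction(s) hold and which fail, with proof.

Equivalent; both directions hold.

(←) If N ≡ 2 (mod 5) and N ≡ 2 (mod 8), then by the Chinese remainder theorem N ≡ 2 (mod 40). This is exactly N ≡ 2 (mod 40).

(→) Suppose N ≡ 2 (mod 40); write N = 40j + 2. Since 5 ∣ 40, reducing mod 5 gives N ≡ 2 (mod 5); since 8 ∣ 40, reducing mod 8 gives N ≡ 2 (mod 8).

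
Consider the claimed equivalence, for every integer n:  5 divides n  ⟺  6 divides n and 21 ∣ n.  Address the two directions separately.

(⇒) fails and (⇐) fails.

(⇒) This fails: take n = 5. Certainly 5 ∣ 5, but 6 ∤ 5.

(⇐) This fails: take n = 42. Both 6 ∣ 42 and 21 ∣ 42, yet 42 is not a multiple of 5 (since 42 = 8·5 + 2), so 5 ∤ 42.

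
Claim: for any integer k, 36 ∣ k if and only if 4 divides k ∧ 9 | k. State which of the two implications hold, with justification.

Equivalent; both directions hold.

(→) If 36 ∣ k, write k = 36q. Since 36 = 9·4, k = 4·(9q), so 4 ∣ k; and since 36 = 4·9, k = 9·(4q), so 9 ∣ k.

(←) Suppose 4 ∣ k and 9 ∣ k. Any common multiple of 4 and 9 is a multiple of their lcm; here gcd(4, 9) = 1, so lcm(4, 9) = 4·9 = 36, so 36 ∣ k.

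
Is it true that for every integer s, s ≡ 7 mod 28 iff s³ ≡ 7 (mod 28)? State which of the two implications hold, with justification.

Both directions hold.

[⇐] Suppose s³ ≡ 7 (mod 28). The only residue r in {0, …, 27} with r³ ≡ 7 (mod 28) is r = 7, so s ≡ 7 (mod 28).

[⇒] Suppose s ≡ 7 mod 28. Write s = 28j + 7. Then (28j + 7)³ = 21952j³ + 16464j² + 4116j + 343 = 28(784j³ + 588j² + 147j + 12) + 7, so s³ ≡ 7 (mod 28).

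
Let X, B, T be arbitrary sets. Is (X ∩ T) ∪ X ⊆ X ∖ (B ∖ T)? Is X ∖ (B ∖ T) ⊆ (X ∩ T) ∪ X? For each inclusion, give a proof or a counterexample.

Only the reverse inclusion holds.

(⟹) This inclusion fails. Take X = {1}, B = {1}, T = ∅; then 1 ∈ (X ∩ T) ∪ X but 1 ∉ X ∖ (B ∖ T).

(⟸) Let x ∈ X ∖ (B ∖ T). Then either x ∈ X and x ∉ B, T; or x ∈ X ∩ T and x ∉ B; or x ∈ X ∩ B ∩ T. In each case x ∈ (X ∩ T) ∪ X, so X ∖ (B ∖ T) ⊆ (X ∩ T) ∪ X.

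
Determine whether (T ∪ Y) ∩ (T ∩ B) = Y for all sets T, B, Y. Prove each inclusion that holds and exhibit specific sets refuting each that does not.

Both inclusions fail.

Forward inclusion. This inclusion fails. Take T = {1}, B = {1}, Y = ∅; then 1 ∈ (T ∪ Y) ∩ (T ∩ B) but 1 ∉ Y.

Reverse inclusion. This inclusion fails. Take T = ∅, B = ∅, Y = {1}; then 1 ∈ Y but 1 ∉ (T ∪ Y) ∩ (T ∩ B).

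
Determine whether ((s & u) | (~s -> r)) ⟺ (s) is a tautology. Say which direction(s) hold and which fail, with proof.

Only the converse holds.

Forward direction. This fails. Under r = T, s = F, u = F, the left side is true but the right side is false.

Converse. Assume the antecedent. If r is true, (s & u) | (~s -> r) reduces to true regardless of the other variables. If r is false, the antecedent forces (r = F, s = T, u = F) or (r = F, s = T, u = T), and (s & u) | (~s -> r) holds there. Either way (s & u) | (~s -> r) holds.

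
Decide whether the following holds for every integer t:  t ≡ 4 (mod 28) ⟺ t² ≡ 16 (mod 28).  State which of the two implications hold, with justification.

Only the forward direction holds.

(⇒) Suppose t ≡ 4 (mod 28). Write t = 28j + 4. Then (28j + 4)² = 784j² + 224j + 16 = 28(28j² + 8j) + 16, so t² ≡ 16 (mod 28).

(⇐) This fails: take t = 10. Then 10² = 100 ≡ 16 (mod 28), yet 10 ≡ 10 (mod 28), not 4.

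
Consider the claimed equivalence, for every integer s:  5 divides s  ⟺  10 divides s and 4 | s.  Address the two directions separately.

[⇒] This fails: take s = 5. Certainly 5 ∣ 5, but 10 ∤ 5.

[⇐] Suppose 10 ∣ s and 4 ∣ s. Any common multiple of 10 and 4 is a multiple of their lcm; here lcm(10, 4) = 10·4/gcd(10, 4) = 40/2 = 20, so 20 ∣ s. Since 5 ∣ 20, it follows that 5 ∣ s.

The forward direction fails; the converse holds.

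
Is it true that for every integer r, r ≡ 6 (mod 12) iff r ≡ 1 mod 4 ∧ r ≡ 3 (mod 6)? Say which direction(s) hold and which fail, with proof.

[⇒] This fails: r = 6 gives 6 ≡ 6 (mod 12) but 6 ≡ 2 (mod 4), so the conjunction on the right does not hold.

[⇐] This fails: r = 9 satisfies both congruences on the right (9 ≡ 1 mod 4 and 9 ≡ 3 mod 6) yet 9 ≡ 9 (mod 12), not 6.

(⇒) fails and (⇐) fails.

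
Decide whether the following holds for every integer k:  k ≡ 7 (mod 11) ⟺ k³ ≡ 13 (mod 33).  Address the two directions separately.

(⇒) This fails: take k = 18. Then 18 ≡ 7 (mod 11), but 18³ = 5832 ≡ 24 (mod 33), not 13.

(⇐) Conversely, the residues r modulo 33 with r³ ≡ 13 (mod 33) are exactly {7}, and each is ≡ 7 (mod 11).

Only the reverse direction holds.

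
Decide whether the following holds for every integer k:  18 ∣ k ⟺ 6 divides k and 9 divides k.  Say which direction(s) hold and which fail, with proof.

(⟹) If 18 ∣ k, write k = 18q. Since 18 = 3·6, k = 6·(3q), so 6 ∣ k; and since 18 = 2·9, k = 9·(2q), so 9 ∣ k.

(⟸) Suppose 6 ∣ k and 9 ∣ k. Any common multiple of 6 and 9 is a multiple of their lcm; here lcm(6, 9) = 6·9/gcd(6, 9) = 54/3 = 18, so 18 ∣ k.

Equivalent; both directions hold.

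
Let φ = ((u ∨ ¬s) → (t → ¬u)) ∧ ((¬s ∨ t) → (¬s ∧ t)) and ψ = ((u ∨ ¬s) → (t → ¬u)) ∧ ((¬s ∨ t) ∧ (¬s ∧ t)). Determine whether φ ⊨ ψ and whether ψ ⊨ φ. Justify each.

(⇒) This fails. Under s = T, u = F, t = F, the left side is true but the right side is false.

(⇐) Assume the antecedent. If s is true, the antecedent cannot hold. If s is false, the antecedent forces (s = F, u = F, t = T), and the consequent holds there. Either way the consequent holds.

The forward direction fails; the converse holds.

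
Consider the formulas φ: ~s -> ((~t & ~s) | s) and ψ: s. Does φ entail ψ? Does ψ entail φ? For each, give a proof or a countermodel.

Forward direction. This fails. Under t = F, s = F, the left side is true but the right side is false.

Converse. Assume the antecedent. If t is true, the antecedent forces (t = T, s = T), and ~s -> ((~t & ~s) | s) holds there. If t is false, ~s -> ((~t & ~s) | s) reduces to true regardless of the other variables. Either way ~s -> ((~t & ~s) | s) holds.

(⇒) fails; (⇐) holds.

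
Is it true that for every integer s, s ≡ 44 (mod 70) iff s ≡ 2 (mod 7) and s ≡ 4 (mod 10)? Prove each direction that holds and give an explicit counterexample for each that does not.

[⇐] If s ≡ 2 (mod 7) and s ≡ 4 (mod 10), then by the Chinese remainder theorem s ≡ 44 (mod 70). This is exactly s ≡ 44 (mod 70).

[⇒] Suppose s ≡ 44 (mod 70); write s = 70j + 44. Since 7 ∣ 70, reducing mod 7 gives s ≡ 44 ≡ 2 (mod 7); since 10 ∣ 70, reducing mod 10 gives s ≡ 44 ≡ 4 (mod 10).

Equivalent; both directions hold.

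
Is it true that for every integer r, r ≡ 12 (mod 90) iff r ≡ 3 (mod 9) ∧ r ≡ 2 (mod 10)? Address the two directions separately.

The biconditional holds.

(⇐) If r ≡ 3 (mod 9) and r ≡ 2 (mod 10), then by the Chinese remainder theorem r ≡ 12 (mod 90). This is exactly r ≡ 12 (mod 90).

(⇒) Suppose r ≡ 12 (mod 90); write r = 90j + 12. Since 9 ∣ 90, reducing mod 9 gives r ≡ 12 ≡ 3 (mod 9); since 10 ∣ 90, reducing mod 10 gives r ≡ 12 ≡ 2 (mod 10).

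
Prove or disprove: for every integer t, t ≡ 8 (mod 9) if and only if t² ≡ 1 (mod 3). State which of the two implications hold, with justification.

(⇒) holds; (⇐) fails.

[⇒] Suppose t ≡ 8 (mod 9). Then t² ≡ 8² = 64 (mod 9), and since 3 ∣ 9, also t² ≡ 1 (mod 3).

[⇐] This fails: take t = 1. Then 1² = 1 ≡ 1 (mod 3), yet 1 ≡ 1 (mod 9), not 8.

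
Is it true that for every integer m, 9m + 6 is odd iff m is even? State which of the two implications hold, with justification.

[⇒] This fails: m = 3 gives 9m + 6 = 33, which is odd, but 3 is odd, not even.

[⇐] This also fails: m = 0 is even, but 9m + 6 = 6 is even, not odd.

(⇒) fails and (⇐) fails.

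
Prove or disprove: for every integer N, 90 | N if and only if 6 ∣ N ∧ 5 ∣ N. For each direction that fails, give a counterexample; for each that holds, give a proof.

(⟹) If 90 ∣ N, write N = 90q. Since 90 = 15·6, N = 6·(15q), so 6 ∣ N; and since 90 = 18·5, N = 5·(18q), so 5 ∣ N.

(⟸) This fails: take N = 30. Both 6 ∣ 30 and 5 ∣ 30, yet 30 is not a multiple of 90 (since 30 = 0·90 + 30), so 90 ∤ 30.

The forward direction holds; the converse fails.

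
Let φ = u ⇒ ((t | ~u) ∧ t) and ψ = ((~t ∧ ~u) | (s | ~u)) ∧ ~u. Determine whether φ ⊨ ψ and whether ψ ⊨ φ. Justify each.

(⇒) This fails. Under s = F, t = T, u = T, the left side is true but the right side is false.

(⇐) Assume the antecedent. If s is true, the antecedent forces (s = T, t = F, u = F) or (s = T, t = T, u = F), and u ⇒ ((t | ~u) ∧ t) holds there. If s is false, the antecedent forces (s = F, t = F, u = F) or (s = F, t = T, u = F), and u ⇒ ((t | ~u) ∧ t) holds there. Either way u ⇒ ((t | ~u) ∧ t) holds.

The forward direction fails; the converse holds.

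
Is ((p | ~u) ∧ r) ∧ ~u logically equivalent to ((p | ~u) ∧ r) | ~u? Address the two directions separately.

Only the forward implication holds.

(⟸) This fails. Under u = F, r = F, p = F, the left side is false but the right side is true.

(⟹) Assume the antecedent. If u is true, the antecedent cannot hold. If u is false, ((p | ~u) ∧ r) | ~u reduces to true regardless of the other variables. Either way ((p | ~u) ∧ r) | ~u holds.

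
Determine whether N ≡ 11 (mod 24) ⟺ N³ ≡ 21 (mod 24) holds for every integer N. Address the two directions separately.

(⟹) This fails: take N = 11. Then 11 ≡ 11 (mod 24), but 11³ = 1331 ≡ 11 (mod 24), not 21.

(⟸) This fails: take N = 21. Then 21³ = 9261 ≡ 21 (mod 24), yet 21 ≡ 21 (mod 24), not 11.

Both directions fail.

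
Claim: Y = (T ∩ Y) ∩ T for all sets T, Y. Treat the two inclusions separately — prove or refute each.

(⊆) This inclusion fails. Take T = ∅, Y = {1}; then 1 ∈ Y but 1 ∉ (T ∩ Y) ∩ T.

(⊇) Let x ∈ (T ∩ Y) ∩ T. Then x ∈ T ∩ Y, from which x ∈ Y.

(⊆) fails; (⊇) holds.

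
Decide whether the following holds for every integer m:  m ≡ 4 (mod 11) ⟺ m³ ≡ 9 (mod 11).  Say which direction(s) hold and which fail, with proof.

Both directions hold; the statement is true.

(⇒) Suppose m ≡ 4 (mod 11). Write m = 11j + 4. Then (11j + 4)³ = 1331j³ + 1452j² + 528j + 64 = 11(121j³ + 132j² + 48j + 5) + 9, so m³ ≡ 9 (mod 11).

(⇐) For the converse, argue contrapositively. If m ≢ 4 (mod 11), then m is congruent to one of 0, 1, 2, 3, 5, 6, 7, 8, 9, 10 modulo 11, and these give m³ ≡ 0, 1, 8, 5, 4, 7, 2, 6, 3, 10 respectively — never 9.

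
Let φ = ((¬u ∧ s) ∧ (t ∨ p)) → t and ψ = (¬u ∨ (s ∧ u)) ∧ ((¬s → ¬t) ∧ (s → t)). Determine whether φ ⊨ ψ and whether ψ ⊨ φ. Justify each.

(⇒) fails; (⇐) holds.

[⇐] Assume the antecedent. If t is true, ((¬u ∧ s) ∧ (t ∨ p)) → t reduces to true regardless of the other variables. If t is false, the antecedent forces (s = F, t = F, u = F, p = F) or (s = F, t = F, u = F, p = T), and ((¬u ∧ s) ∧ (t ∨ p)) → t holds there. Either way ((¬u ∧ s) ∧ (t ∨ p)) → t holds.

[⇒] This fails. Under s = T, t = F, u = F, p = F, the left side is true but the right side is false.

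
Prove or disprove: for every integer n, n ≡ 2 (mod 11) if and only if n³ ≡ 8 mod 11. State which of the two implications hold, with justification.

Both implications hold.

(→) Suppose n ≡ 2 (mod 11). Write n = 11j + 2. Then (11j + 2)³ = 1331j³ + 726j² + 132j + 8 = 11(121j³ + 66j² + 12j) + 8, so n³ ≡ 8 (mod 11).

(←) For the converse, argue contrapositively. If n ≢ 2 (mod 11), then n is congruent to one of 0, 1, 3, 4, 5, 6, 7, 8, 9, 10 modulo 11, and these give n³ ≡ 0, 1, 5, 9, 4, 7, 2, 6, 3, 10 respectively — never 8.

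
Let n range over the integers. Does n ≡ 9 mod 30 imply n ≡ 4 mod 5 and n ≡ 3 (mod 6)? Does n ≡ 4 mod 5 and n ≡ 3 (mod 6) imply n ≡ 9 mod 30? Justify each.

Forward direction. Suppose n ≡ 9 (mod 30); write n = 30j + 9. Since 5 ∣ 30, reducing mod 5 gives n ≡ 9 ≡ 4 (mod 5); since 6 ∣ 30, reducing mod 6 gives n ≡ 9 ≡ 3 (mod 6).

Converse. If n ≡ 4 (mod 5) and n ≡ 3 (mod 6), then by the Chinese remainder theorem n ≡ 9 (mod 30). This is exactly n ≡ 9 (mod 30).

The biconditional holds.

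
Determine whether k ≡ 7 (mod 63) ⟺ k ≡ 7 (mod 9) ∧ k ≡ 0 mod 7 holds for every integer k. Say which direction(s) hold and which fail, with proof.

Both directions hold.

(→) Suppose k ≡ 7 (mod 63); write k = 63j + 7. Since 9 ∣ 63, reducing mod 9 gives k ≡ 7 (mod 9); since 7 ∣ 63, reducing mod 7 gives k ≡ 7 ≡ 0 (mod 7).

(←) Conversely, if k ≡ 7 (mod 9) and k ≡ 0 (mod 7), then by the Chinese remainder theorem k ≡ 7 (mod 63). This is exactly k ≡ 7 (mod 63).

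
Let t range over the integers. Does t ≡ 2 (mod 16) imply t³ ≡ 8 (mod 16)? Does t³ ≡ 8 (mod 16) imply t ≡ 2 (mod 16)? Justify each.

Only the forward direction holds.

[⇒] Suppose t ≡ 2 (mod 16). Write t = 16j + 2. Then (16j + 2)³ = 4096j³ + 1536j² + 192j + 8 = 16(256j³ + 96j² + 12j) + 8, so t³ ≡ 8 (mod 16).

[⇐] This fails: take t = 6. Then 6³ = 216 ≡ 8 (mod 16), yet 6 ≡ 6 (mod 16), not 2.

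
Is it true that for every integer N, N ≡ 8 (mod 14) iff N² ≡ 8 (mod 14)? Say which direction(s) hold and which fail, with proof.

Only the forward direction holds.

[⇒] Suppose N ≡ 8 (mod 14). Write N = 14j + 8. Then (14j + 8)² = 196j² + 224j + 64 = 14(14j² + 16j + 4) + 8, so N² ≡ 8 (mod 14).

[⇐] This fails: take N = 6. Then 6² = 36 ≡ 8 (mod 14), yet 6 ≡ 6 (mod 14), not 8.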